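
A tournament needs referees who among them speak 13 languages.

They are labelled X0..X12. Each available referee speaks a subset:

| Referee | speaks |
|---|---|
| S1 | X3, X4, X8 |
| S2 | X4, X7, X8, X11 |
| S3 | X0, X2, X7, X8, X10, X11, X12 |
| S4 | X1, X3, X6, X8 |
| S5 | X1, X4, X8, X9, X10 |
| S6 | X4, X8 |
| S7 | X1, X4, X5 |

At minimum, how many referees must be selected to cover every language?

S3 and S4 and S5 and S7 together: S3 ∪ S4 ∪ S5 ∪ S7 = {X0, X1, X2, X3, X4, X5, X6, X7, X8, X9, X10, X11, X12} — every language is covered.
No 3 of the 7 referees cover everything (all 35 combinations miss at least one language), so 4 is optimal.

4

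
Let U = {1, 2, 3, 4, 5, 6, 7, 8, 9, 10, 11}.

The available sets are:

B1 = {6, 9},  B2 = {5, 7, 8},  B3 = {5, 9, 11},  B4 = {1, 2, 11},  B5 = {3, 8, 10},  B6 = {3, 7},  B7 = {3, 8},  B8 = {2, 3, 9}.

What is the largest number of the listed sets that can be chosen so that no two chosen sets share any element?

3

B1, B4, B6 are pairwise disjoint (B1={6,9}; B4={1,2,11}; B6={3,7}).
Every remaining set overlaps one of these, and no 4 of the listed sets are pairwise disjoint, so 3 is the maximum.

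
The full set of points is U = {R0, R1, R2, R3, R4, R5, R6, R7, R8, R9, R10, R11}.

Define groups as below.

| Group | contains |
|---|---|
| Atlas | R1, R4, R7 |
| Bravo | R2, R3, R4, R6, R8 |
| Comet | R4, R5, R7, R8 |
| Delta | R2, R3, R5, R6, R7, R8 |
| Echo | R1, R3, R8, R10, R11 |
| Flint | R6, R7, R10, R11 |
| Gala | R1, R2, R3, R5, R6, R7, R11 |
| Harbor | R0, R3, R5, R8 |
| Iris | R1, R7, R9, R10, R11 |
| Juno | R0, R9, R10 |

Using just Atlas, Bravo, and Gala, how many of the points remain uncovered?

Union of Atlas, Bravo, Gala = {R1, R2, R3, R4, R5, R6, R7, R8, R11}.
Not covered: R0, R9, R10 — 3 points.

3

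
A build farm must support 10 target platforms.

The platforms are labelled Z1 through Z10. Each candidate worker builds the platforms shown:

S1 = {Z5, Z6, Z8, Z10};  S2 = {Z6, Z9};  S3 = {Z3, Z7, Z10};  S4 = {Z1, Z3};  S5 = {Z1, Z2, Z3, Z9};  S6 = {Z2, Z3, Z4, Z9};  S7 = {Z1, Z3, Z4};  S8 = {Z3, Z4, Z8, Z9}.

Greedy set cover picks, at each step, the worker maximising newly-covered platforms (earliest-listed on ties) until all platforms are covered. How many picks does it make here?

Greedy: pick S1 (covers 4 new) → pick S5 (covers 4 new) → pick S3 (covers 1 new) → pick S6 (covers 1 new). Total picks: 4.

4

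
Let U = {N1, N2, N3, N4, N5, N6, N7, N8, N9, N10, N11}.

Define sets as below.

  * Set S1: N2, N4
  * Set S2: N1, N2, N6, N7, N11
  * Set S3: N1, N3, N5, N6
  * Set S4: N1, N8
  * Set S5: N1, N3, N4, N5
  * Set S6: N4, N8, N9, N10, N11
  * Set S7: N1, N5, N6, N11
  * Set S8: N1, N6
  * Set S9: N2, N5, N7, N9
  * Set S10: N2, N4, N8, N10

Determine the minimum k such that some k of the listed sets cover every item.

3

S3, S6, and S9 cover everything between them: the union {N1, N2, N3, N4, N5, N6, N7, N8, N9, N10, N11} is all of U.
Each set has at most 5 items, and 2·5 = 10 < 11 — so at least 3 sets are needed, and 3 is optimal.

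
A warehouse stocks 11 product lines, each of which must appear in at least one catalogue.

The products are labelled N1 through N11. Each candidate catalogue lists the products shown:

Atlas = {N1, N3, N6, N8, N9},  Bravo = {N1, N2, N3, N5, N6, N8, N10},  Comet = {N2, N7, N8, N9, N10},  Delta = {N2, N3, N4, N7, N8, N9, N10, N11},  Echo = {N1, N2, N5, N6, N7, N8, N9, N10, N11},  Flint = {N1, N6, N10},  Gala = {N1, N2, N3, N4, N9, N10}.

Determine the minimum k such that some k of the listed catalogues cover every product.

2

Bravo and Delta together: Bravo ∪ Delta = {N1, N2, N3, N4, N5, N6, N7, N8, N9, N10, N11} — every product is covered.
No single catalogue has all 11 products (the largest, Echo, has 9), so 2 is optimal.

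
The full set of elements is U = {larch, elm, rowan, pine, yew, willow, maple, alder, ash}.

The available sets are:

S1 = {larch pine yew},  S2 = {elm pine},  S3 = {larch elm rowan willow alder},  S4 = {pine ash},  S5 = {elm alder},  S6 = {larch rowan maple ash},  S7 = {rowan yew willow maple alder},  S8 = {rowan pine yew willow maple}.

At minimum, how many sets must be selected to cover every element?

S2, S6, and S7 cover everything between them: the union {larch, elm, rowan, pine, yew, willow, maple, alder, ash} is all of U.
No 2 of the 8 sets cover everything (all 28 combinations miss at least one element), so 3 is optimal.

3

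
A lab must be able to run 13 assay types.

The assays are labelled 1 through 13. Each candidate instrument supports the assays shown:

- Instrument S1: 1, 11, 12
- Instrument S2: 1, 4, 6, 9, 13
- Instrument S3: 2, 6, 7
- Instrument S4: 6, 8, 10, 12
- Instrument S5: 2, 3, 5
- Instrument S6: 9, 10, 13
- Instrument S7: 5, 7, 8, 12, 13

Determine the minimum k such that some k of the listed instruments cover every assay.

5

Take {S1, S2, S3, S4, S5}. Their union is {1, 2, 3, 4, 5, 6, 7, 8, 9, 10, 11, 12, 13}, which is all 13 assays.
No 4 of the 7 instruments cover everything (all 35 combinations miss at least one assay), so 5 is optimal.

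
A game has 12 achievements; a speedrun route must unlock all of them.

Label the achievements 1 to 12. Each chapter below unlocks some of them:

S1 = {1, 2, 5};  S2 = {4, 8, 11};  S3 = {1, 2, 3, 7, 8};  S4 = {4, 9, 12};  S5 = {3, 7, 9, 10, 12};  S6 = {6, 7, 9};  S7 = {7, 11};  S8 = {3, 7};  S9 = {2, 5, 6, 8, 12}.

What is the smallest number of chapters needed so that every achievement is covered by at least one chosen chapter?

4

Take {S1, S2, S5, S9}. Their union is {1, 2, 3, 4, 5, 6, 7, 8, 9, 10, 11, 12}, which is all 12 achievements.
No 3 of the 9 chapters cover everything (all 84 combinations miss at least one achievement), so 4 is optimal.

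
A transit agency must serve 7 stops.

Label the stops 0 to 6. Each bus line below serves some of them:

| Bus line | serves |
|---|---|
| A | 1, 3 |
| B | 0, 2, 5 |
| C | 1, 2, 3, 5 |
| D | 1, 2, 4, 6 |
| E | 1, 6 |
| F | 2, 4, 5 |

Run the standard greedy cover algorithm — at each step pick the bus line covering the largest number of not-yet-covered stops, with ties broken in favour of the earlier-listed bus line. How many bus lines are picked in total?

Greedy: pick C (covers 4 new) → pick D (covers 2 new) → pick B (covers 1 new). Total picks: 3.

3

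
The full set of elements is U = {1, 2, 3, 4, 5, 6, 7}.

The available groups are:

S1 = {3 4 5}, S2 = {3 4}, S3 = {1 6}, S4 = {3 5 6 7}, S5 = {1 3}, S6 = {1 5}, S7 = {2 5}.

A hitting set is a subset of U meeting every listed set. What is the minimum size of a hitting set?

The 3 elements {1, 3, 5} hit every group.
The groups S2, S3, S7 are pairwise disjoint, so any hitting set needs a separate element for each — at least 3. Hence 3 is optimal.

3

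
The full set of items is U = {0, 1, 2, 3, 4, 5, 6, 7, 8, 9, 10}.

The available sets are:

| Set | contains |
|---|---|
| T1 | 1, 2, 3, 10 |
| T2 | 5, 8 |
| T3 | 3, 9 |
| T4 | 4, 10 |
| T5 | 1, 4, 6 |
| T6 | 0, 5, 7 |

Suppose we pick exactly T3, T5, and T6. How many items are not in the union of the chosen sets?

3

Union of T3, T5, T6 = {0, 1, 3, 4, 5, 6, 7, 9}.
Not covered: 2, 8, 10 — 3 items.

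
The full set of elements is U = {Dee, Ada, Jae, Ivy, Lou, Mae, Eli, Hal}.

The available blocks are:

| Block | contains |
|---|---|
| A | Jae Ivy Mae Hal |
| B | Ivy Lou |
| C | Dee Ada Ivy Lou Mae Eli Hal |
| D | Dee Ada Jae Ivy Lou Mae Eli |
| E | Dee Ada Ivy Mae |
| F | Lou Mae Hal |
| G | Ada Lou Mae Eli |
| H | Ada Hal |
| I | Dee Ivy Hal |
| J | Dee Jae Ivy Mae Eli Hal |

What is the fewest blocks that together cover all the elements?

A and D cover everything between them: the union {Dee, Ada, Jae, Ivy, Lou, Mae, Eli, Hal} is all of U.
No single block has all 8 elements (the largest, C, has 7), so 2 is optimal.

2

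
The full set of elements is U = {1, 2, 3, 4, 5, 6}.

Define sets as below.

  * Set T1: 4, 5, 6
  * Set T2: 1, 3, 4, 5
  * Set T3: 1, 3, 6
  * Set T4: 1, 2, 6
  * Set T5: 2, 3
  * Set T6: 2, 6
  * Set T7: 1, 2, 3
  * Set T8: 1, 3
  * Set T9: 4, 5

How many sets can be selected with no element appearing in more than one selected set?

T6, T8, T9 are pairwise disjoint (T6={2,6}; T8={1,3}; T9={4,5}).
Every remaining set overlaps one of these, and no 4 of the listed sets are pairwise disjoint, so 3 is the maximum.

3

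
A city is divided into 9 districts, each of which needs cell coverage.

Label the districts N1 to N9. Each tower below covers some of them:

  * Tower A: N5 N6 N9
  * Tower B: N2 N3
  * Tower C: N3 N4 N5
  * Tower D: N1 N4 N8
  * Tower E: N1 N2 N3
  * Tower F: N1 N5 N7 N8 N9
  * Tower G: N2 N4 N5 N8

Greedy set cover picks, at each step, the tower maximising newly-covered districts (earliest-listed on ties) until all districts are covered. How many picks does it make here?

4

Greedy: pick F (covers 5 new) → pick B (covers 2 new) → pick A (covers 1 new) → pick C (covers 1 new). Total picks: 4.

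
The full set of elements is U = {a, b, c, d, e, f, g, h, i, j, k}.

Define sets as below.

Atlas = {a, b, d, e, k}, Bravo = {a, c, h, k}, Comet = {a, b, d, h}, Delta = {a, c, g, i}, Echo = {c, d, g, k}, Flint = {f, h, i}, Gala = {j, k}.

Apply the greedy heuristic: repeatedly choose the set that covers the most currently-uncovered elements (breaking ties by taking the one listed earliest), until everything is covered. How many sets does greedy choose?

4

Greedy: pick Atlas (covers 5 new) → pick Delta (covers 3 new) → pick Flint (covers 2 new) → pick Gala (covers 1 new). Total picks: 4.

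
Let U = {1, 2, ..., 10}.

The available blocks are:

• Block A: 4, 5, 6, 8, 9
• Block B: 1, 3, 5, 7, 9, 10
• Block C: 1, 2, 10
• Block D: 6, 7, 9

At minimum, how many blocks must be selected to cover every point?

3

Take {A, B, C}. Their union is {1, 2, 3, 4, 5, 6, 7, 8, 9, 10}, which is all 10 points.
Only C contains 2, so C is forced; the remaining 7 points need at least 2 more blocks (each remaining block adds at most 5) — so at least 3 blocks are needed, and 3 is optimal.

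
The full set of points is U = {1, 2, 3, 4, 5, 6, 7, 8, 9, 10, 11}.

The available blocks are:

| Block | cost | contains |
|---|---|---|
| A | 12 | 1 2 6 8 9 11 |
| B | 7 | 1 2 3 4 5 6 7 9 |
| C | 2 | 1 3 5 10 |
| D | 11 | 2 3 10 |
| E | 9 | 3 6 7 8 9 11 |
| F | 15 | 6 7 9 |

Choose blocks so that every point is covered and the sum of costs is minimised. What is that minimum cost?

18

B, C, E together cover every point (B ∪ C ∪ E = {1, 2, 3, 4, 5, 6, 7, 8, 9, 10, 11}); total cost 7 + 2 + 9 = 18.
No covering selection has total cost below 18.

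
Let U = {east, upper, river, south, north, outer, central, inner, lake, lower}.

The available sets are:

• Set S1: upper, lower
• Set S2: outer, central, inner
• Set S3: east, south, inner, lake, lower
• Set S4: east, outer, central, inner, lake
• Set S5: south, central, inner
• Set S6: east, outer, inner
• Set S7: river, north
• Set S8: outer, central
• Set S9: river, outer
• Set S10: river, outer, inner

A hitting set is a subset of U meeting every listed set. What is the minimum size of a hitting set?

Take H = {upper, river, central, inner}. Each listed set contains at least one of these, so H is a hitting set of size 4.
No choice of 3 points meets every set, so 4 is the minimum.

4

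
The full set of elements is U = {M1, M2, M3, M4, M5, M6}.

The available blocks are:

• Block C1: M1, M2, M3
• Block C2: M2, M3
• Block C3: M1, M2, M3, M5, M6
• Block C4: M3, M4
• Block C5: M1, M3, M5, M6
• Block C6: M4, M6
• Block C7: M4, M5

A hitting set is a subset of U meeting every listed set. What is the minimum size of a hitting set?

2

H = {M3, M4} meets every block (each contains at least one member of H), and |H| = 2.
The blocks C2, C7 are pairwise disjoint, so any hitting set needs a separate element for each — at least 2. Hence 2 is optimal.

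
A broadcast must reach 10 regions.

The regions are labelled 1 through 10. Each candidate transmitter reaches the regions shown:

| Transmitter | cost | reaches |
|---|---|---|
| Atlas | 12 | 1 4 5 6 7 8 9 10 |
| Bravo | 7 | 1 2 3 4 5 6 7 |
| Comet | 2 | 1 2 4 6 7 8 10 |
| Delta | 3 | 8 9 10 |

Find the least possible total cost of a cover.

10

Bravo, Delta together cover every region (Bravo ∪ Delta = {1, 2, 3, 4, 5, 6, 7, 8, 9, 10}); total cost 7 + 3 = 10.
The greedy pick Comet, Delta, Bravo costs 12; no covering selection beats 10.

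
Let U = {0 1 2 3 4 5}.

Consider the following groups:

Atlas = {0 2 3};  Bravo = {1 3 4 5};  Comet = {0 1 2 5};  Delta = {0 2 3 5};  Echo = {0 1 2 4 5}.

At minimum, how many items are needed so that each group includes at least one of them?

Take H = {3, 5}. Each listed group contains at least one of these, so H is a hitting set of size 2.
No single item lies in every group, so at least 2 are needed and 2 is optimal.

2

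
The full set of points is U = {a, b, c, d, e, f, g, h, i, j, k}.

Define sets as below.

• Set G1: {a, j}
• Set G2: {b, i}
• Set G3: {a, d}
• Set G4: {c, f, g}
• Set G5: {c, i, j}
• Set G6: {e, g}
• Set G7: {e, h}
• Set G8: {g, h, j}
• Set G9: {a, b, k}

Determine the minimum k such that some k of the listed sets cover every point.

G3 and G4 and G5 and G7 and G9 together: G3 ∪ G4 ∪ G5 ∪ G7 ∪ G9 = {a, b, c, d, e, f, g, h, i, j, k} — every point is covered.
No 4 of the 9 sets cover everything (all 126 combinations miss at least one point), so 5 is optimal.

5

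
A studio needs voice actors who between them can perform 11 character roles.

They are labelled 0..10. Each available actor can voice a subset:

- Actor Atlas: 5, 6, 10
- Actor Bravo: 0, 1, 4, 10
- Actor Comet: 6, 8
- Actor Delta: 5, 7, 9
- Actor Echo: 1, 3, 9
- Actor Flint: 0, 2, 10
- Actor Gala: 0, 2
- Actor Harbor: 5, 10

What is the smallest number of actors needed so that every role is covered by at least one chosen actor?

5

Bravo and Comet and Delta and Echo and Flint together: Bravo ∪ Comet ∪ Delta ∪ Echo ∪ Flint = {0, 1, 2, 3, 4, 5, 6, 7, 8, 9, 10} — every role is covered.
No 4 of the 8 actors cover everything (all 70 combinations miss at least one role), so 5 is optimal.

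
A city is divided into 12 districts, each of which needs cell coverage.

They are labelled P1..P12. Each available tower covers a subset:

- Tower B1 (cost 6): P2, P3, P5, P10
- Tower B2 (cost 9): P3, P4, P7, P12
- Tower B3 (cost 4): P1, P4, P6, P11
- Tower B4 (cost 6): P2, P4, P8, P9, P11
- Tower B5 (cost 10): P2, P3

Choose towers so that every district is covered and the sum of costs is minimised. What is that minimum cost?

25

B1, B2, B3, B4 together cover every district (B1 ∪ B2 ∪ B3 ∪ B4 = {P1, P2, P3, P4, P5, P6, P7, P8, P9, P10, P11, P12}); total cost 6 + 9 + 4 + 6 = 25.
No covering selection has total cost below 25.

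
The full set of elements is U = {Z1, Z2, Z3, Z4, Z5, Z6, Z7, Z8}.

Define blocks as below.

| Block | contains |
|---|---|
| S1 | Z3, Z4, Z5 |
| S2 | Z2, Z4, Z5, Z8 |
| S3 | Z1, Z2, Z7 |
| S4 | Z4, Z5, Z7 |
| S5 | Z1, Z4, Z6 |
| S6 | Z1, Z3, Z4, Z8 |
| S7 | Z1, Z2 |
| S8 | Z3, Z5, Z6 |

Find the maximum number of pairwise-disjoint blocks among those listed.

2

S3, S8 are pairwise disjoint (S3={Z1,Z2,Z7}; S8={Z3,Z5,Z6}).
Every remaining block overlaps one of these, and no 3 of the listed blocks are pairwise disjoint, so 2 is the maximum.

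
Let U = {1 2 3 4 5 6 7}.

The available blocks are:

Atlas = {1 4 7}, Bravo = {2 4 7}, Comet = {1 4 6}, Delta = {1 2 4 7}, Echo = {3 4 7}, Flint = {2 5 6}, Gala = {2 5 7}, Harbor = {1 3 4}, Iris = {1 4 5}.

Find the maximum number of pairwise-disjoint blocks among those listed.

2

Gala, Harbor are pairwise disjoint (Gala={2,5,7}; Harbor={1,3,4}).
Every remaining block overlaps one of these, and no 3 of the listed blocks are pairwise disjoint, so 2 is the maximum.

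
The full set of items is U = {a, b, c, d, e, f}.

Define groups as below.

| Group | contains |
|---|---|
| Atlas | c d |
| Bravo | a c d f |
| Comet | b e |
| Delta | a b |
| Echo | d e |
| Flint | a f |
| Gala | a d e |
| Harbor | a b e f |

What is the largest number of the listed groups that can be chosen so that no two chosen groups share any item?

3

Atlas, Comet, Flint are pairwise disjoint (Atlas={c,d}; Comet={b,e}; Flint={a,f}).
Every remaining group overlaps one of these, and no 4 of the listed groups are pairwise disjoint, so 3 is the maximum.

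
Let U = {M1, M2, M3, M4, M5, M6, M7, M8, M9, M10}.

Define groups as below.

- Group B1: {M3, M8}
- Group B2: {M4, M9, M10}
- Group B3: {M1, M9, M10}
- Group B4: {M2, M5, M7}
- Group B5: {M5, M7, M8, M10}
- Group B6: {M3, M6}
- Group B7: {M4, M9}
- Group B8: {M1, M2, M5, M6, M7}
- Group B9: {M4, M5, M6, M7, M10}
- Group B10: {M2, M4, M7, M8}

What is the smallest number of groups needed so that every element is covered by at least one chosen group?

B1 and B2 and B8 together: B1 ∪ B2 ∪ B8 = {M1, M2, M3, M4, M5, M6, M7, M8, M9, M10} — every element is covered.
No 2 of the 10 groups cover everything (all 45 combinations miss at least one element), so 3 is optimal.

3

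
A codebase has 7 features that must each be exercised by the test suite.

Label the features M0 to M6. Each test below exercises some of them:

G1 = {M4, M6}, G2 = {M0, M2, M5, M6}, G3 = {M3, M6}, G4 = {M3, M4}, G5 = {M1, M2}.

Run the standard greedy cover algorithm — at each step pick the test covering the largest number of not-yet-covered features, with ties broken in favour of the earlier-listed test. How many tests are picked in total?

3

Greedy: pick G2 (covers 4 new) → pick G4 (covers 2 new) → pick G5 (covers 1 new). Total picks: 3.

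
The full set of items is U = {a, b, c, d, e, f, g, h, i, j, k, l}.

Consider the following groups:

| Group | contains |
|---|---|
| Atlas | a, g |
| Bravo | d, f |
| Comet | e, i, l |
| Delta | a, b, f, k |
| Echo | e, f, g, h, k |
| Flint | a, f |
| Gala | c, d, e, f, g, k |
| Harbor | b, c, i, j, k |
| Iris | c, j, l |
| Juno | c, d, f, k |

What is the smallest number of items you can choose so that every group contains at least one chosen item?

The 4 items {a, e, f, j} hit every group.
No choice of 3 items meets every group, so 4 is the minimum.

4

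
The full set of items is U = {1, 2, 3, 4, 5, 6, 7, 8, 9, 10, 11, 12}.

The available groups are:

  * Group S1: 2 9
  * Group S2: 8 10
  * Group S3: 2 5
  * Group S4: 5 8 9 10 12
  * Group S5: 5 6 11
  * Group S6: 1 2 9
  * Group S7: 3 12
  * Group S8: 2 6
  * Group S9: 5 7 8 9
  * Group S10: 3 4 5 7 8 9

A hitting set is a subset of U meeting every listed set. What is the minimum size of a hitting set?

4

The 4 items {2, 6, 8, 12} hit every group.
The groups S2, S5, S6, S7 are pairwise disjoint, so any hitting set needs a separate item for each — at least 4. Hence 4 is optimal.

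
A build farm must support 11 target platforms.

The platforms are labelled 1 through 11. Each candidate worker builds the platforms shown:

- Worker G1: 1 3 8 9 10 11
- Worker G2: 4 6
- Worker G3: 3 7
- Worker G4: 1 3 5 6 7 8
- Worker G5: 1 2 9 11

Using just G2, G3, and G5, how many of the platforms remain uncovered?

3

Union of G2, G3, G5 = {1, 2, 3, 4, 6, 7, 9, 11}.
Not covered: 5, 8, 10 — 3 platforms.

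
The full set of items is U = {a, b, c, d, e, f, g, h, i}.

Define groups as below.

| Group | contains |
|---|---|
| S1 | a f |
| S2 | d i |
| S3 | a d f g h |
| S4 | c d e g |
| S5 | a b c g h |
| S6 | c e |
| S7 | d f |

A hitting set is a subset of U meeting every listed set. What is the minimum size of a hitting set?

3

T = {c, f, i} meets every group (each contains at least one member of T), and |T| = 3.
The groups S1, S2, S6 are pairwise disjoint, so any hitting set needs a separate item for each — at least 3. Hence 3 is optimal.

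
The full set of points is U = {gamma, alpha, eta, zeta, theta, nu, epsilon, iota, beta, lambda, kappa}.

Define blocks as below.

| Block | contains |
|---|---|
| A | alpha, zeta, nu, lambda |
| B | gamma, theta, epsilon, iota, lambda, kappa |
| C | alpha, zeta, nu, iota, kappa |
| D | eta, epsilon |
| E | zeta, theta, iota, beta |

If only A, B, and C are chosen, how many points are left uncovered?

2

Union of A, B, C = {gamma, alpha, zeta, theta, nu, epsilon, iota, lambda, kappa}.
Not covered: eta, beta — 2 points.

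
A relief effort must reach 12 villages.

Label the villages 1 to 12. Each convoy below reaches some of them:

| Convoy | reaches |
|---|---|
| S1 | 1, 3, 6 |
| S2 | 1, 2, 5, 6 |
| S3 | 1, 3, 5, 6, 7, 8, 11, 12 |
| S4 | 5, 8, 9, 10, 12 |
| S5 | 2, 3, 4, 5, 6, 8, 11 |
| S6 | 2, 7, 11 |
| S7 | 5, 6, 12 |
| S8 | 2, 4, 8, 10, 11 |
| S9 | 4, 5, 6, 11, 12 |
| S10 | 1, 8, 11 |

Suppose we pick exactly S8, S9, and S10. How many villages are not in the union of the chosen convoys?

3

Union of S8, S9, S10 = {1, 2, 4, 5, 6, 8, 10, 11, 12}.
Not covered: 3, 7, 9 — 3 villages.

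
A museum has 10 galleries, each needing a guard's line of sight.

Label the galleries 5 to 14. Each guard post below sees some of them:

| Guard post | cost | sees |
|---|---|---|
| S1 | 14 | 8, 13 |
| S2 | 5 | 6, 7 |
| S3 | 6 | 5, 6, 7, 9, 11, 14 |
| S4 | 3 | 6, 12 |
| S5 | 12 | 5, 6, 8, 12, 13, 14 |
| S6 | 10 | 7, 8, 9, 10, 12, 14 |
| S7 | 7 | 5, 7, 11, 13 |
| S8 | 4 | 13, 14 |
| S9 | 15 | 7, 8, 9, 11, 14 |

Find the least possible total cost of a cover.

S3, S6, S8 together cover every gallery (S3 ∪ S6 ∪ S8 = {5, 6, 7, 8, 9, 10, 11, 12, 13, 14}); total cost 6 + 10 + 4 = 20.
The greedy pick S3, S4, S8, S6 costs 23; no covering selection beats 20.

20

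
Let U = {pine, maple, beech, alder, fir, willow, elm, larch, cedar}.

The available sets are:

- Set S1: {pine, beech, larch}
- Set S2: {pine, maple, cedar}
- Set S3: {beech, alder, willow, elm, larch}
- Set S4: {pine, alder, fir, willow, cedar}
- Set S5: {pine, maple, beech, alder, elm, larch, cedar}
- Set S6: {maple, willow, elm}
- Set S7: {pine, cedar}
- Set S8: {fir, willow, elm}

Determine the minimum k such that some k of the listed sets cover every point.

Take {S4, S5}. Their union is {pine, maple, beech, alder, fir, willow, elm, larch, cedar}, which is all 9 points.
No single set has all 9 points (the largest, S5, has 7), so 2 is optimal.

2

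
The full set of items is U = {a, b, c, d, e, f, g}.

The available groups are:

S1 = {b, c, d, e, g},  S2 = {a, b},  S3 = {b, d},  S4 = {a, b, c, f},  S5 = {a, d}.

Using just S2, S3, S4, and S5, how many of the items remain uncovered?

2

Union of S2, S3, S4, S5 = {a, b, c, d, f}.
Not covered: e, g — 2 items.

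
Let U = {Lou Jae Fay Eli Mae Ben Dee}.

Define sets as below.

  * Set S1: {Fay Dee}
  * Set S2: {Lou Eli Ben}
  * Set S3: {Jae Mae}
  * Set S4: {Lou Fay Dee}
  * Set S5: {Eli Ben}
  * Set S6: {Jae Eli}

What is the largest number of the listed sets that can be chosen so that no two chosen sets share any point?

3

S1, S3, S5 are pairwise disjoint (S1={Fay,Dee}; S3={Jae,Mae}; S5={Eli,Ben}).
Every remaining set overlaps one of these, and no 4 of the listed sets are pairwise disjoint, so 3 is the maximum.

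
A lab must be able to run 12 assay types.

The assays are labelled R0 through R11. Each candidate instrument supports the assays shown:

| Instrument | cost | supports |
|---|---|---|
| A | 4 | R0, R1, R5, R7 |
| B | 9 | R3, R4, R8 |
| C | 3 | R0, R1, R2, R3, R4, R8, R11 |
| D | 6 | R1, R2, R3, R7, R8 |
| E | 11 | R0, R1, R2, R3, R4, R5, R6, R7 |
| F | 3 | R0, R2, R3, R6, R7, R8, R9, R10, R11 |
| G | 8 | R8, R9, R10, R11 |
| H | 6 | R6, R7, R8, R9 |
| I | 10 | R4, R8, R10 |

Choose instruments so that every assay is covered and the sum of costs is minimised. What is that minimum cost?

A, C, F together cover every assay (A ∪ C ∪ F = {R0, R1, R2, R3, R4, R5, R6, R7, R8, R9, R10, R11}); total cost 4 + 3 + 3 = 10.
No covering selection has total cost below 10.

10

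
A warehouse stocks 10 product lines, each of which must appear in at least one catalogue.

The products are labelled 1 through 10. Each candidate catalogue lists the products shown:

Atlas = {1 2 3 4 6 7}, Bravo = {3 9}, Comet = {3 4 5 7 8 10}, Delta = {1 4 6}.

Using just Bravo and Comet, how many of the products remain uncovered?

Union of Bravo, Comet = {3, 4, 5, 7, 8, 9, 10}.
Not covered: 1, 2, 6 — 3 products.

3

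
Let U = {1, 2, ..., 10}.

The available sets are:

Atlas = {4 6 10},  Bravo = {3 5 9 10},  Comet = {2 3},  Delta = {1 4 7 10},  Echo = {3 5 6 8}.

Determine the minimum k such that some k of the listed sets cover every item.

4

Bravo, Comet, Delta, and Echo cover everything between them: the union {1, 2, 3, 4, 5, 6, 7, 8, 9, 10} is all of U.
No 3 of the 5 sets cover everything (all 10 combinations miss at least one item), so 4 is optimal.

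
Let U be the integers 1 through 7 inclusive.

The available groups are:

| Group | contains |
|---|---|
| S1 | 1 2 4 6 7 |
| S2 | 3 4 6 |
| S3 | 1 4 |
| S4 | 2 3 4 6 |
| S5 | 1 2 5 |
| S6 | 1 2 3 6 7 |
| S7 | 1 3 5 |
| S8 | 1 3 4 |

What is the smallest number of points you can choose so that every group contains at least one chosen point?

The 2 points {1, 6} hit every group.
The groups S2, S5 are pairwise disjoint, so any hitting set needs a separate point for each — at least 2. Hence 2 is optimal.

2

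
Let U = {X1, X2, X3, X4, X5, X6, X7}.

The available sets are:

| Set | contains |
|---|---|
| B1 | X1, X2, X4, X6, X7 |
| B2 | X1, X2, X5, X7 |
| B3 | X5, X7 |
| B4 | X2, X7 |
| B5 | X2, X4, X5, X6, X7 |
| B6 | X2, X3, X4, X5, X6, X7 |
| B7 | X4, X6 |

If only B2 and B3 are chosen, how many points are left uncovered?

3

Union of B2, B3 = {X1, X2, X5, X7}.
Not covered: X3, X4, X6 — 3 points.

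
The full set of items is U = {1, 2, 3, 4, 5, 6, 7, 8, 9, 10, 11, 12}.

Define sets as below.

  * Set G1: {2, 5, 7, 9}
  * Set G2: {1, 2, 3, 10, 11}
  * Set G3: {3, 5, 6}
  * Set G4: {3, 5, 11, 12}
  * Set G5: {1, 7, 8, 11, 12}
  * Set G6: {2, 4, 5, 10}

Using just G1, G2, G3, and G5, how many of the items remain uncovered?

1

Union of G1, G2, G3, G5 = {1, 2, 3, 5, 6, 7, 8, 9, 10, 11, 12}.
Not covered: 4 — 1 item.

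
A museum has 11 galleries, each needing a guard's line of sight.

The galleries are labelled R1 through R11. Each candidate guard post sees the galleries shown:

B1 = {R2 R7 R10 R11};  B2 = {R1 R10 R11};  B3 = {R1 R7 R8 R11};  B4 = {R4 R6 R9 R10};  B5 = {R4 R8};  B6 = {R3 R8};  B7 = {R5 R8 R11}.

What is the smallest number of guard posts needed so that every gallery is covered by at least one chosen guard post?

5

B1 and B3 and B4 and B6 and B7 together: B1 ∪ B3 ∪ B4 ∪ B6 ∪ B7 = {R1, R2, R3, R4, R5, R6, R7, R8, R9, R10, R11} — every gallery is covered.
No 4 of the 7 guard posts cover everything (all 35 combinations miss at least one gallery), so 5 is optimal.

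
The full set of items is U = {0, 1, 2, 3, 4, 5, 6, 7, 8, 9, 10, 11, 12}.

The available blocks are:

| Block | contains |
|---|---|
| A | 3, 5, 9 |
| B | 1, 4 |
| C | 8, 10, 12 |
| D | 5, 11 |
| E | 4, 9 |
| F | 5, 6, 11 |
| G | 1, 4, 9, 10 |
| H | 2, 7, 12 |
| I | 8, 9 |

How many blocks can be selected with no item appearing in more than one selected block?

4

B, D, H, I are pairwise disjoint (B={1,4}; D={5,11}; H={2,7,12}; I={8,9}).
Every remaining block overlaps one of these, and no 5 of the listed blocks are pairwise disjoint, so 4 is the maximum.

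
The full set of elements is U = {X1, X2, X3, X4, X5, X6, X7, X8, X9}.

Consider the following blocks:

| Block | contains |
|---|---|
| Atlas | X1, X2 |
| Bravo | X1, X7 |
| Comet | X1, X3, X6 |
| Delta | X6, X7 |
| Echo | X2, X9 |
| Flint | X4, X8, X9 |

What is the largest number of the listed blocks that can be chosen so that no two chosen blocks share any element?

Atlas, Delta, Flint are pairwise disjoint (Atlas={X1,X2}; Delta={X6,X7}; Flint={X4,X8,X9}).
Every remaining block overlaps one of these, and no 4 of the listed blocks are pairwise disjoint, so 3 is the maximum.

3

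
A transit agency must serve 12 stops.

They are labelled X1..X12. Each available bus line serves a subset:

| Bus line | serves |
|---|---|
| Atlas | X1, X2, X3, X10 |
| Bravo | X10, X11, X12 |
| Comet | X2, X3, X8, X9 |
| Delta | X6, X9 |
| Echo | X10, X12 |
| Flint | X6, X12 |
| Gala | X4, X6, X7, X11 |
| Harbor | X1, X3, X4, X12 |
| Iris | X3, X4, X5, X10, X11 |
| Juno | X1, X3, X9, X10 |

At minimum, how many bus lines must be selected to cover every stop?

Comet and Gala and Harbor and Iris together: Comet ∪ Gala ∪ Harbor ∪ Iris = {X1, X2, X3, X4, X5, X6, X7, X8, X9, X10, X11, X12} — every stop is covered.
Only Iris contains X5, so Iris is forced; the remaining 7 stops need at least 3 more bus lines (each remaining bus line adds at most 3) — so at least 4 bus lines are needed, and 4 is optimal.

4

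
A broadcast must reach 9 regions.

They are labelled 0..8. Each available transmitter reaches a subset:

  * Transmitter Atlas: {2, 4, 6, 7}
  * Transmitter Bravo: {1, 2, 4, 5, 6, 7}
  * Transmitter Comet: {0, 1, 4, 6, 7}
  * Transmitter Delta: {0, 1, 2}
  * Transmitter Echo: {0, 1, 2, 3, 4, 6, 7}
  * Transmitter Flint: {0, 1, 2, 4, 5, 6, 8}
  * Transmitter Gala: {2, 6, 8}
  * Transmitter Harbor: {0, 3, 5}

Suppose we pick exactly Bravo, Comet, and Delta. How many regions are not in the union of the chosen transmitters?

Union of Bravo, Comet, Delta = {0, 1, 2, 4, 5, 6, 7}.
Not covered: 3, 8 — 2 regions.

2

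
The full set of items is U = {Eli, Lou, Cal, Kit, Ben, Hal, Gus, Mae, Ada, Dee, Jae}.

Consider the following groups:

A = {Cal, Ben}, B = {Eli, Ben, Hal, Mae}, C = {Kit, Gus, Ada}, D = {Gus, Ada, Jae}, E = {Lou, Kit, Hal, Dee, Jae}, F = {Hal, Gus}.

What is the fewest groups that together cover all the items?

4

A, B, D, and E cover everything between them: the union {Eli, Lou, Cal, Kit, Ben, Hal, Gus, Mae, Ada, Dee, Jae} is all of U.
No 3 of the 6 groups cover everything (all 20 combinations miss at least one item), so 4 is optimal.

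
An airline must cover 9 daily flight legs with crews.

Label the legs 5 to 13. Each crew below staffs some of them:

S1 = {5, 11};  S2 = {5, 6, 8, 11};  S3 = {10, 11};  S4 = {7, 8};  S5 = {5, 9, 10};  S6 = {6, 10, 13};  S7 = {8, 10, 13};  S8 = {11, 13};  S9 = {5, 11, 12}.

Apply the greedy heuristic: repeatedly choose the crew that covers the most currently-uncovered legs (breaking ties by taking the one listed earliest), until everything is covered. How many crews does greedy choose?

Greedy: pick S2 (covers 4 new) → pick S5 (covers 2 new) → pick S4 (covers 1 new) → pick S6 (covers 1 new) → pick S9 (covers 1 new). Total picks: 5.
(The true minimum cover uses only 4 crews, so greedy is not optimal here.)

5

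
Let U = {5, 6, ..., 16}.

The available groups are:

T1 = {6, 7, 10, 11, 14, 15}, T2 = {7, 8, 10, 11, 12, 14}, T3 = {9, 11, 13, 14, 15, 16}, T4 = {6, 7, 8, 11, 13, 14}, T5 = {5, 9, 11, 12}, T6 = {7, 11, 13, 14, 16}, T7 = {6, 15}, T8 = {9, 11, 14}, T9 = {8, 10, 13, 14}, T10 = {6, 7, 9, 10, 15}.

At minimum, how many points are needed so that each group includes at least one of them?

3

The 3 points {6, 11, 14} hit every group.
The groups T5, T7, T9 are pairwise disjoint, so any hitting set needs a separate point for each — at least 3. Hence 3 is optimal.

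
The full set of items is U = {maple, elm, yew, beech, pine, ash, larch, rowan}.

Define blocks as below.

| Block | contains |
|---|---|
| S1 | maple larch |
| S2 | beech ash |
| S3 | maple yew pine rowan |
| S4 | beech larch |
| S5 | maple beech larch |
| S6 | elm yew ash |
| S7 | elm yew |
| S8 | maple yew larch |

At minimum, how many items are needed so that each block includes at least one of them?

H = {maple, yew, beech} meets every block (each contains at least one member of H), and |H| = 3.
The blocks S1, S2, S7 are pairwise disjoint, so any hitting set needs a separate item for each — at least 3. Hence 3 is optimal.

3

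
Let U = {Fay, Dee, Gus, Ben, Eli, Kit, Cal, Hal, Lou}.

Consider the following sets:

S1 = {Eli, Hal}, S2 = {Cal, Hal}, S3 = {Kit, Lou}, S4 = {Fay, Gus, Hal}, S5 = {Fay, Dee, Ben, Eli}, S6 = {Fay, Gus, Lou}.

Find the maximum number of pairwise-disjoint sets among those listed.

S2, S3, S5 are pairwise disjoint (S2={Cal,Hal}; S3={Kit,Lou}; S5={Fay,Dee,Ben,Eli}).
Every remaining set overlaps one of these, and no 4 of the listed sets are pairwise disjoint, so 3 is the maximum.

3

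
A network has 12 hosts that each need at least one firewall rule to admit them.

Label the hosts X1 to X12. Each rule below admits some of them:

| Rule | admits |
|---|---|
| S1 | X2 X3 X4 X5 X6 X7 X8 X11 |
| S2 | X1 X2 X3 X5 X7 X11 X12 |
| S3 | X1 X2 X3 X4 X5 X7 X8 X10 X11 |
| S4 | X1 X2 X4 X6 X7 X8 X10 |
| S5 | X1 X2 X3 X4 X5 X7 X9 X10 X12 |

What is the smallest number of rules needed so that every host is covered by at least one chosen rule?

2

S1 and S5 together: S1 ∪ S5 = {X1, X2, X3, X4, X5, X6, X7, X8, X9, X10, X11, X12} — every host is covered.
No single rule has all 12 hosts (the largest, S3, has 9), so 2 is optimal.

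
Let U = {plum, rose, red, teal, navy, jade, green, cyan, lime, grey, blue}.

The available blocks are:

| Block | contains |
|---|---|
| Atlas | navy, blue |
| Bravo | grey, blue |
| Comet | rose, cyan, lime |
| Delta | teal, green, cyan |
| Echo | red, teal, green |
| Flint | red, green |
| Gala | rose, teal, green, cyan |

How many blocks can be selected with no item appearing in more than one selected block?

3

Atlas, Comet, Echo are pairwise disjoint (Atlas={navy,blue}; Comet={rose,cyan,lime}; Echo={red,teal,green}).
Every remaining block overlaps one of these, and no 4 of the listed blocks are pairwise disjoint, so 3 is the maximum.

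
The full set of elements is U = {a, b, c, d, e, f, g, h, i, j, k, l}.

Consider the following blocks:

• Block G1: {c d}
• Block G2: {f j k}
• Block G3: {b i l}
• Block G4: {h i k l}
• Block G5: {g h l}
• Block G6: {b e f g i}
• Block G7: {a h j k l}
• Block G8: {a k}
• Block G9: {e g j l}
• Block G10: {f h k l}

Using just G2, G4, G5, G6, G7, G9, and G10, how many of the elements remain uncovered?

2

Union of G2, G4, G5, G6, G7, G9, G10 = {a, b, e, f, g, h, i, j, k, l}.
Not covered: c, d — 2 elements.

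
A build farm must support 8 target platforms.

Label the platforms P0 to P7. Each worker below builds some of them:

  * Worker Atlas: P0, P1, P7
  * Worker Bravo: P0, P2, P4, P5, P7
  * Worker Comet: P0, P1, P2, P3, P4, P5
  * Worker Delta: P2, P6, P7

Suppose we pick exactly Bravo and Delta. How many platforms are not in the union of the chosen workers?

2

Union of Bravo, Delta = {P0, P2, P4, P5, P6, P7}.
Not covered: P1, P3 — 2 platforms.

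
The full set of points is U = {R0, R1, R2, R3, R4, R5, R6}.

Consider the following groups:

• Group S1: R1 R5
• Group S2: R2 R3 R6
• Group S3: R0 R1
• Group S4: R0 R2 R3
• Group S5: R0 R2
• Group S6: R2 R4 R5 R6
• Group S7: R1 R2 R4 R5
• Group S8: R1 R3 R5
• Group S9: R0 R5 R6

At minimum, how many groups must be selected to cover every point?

S2 and S3 and S6 together: S2 ∪ S3 ∪ S6 = {R0, R1, R2, R3, R4, R5, R6} — every point is covered.
No 2 of the 9 groups cover everything (all 36 combinations miss at least one point), so 3 is optimal.

3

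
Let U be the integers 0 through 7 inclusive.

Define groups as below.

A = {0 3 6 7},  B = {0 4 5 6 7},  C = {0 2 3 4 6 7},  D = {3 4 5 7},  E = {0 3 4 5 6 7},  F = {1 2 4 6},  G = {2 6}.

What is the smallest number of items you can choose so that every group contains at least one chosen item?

Take H = {5, 6}. Each listed group contains at least one of these, so H is a hitting set of size 2.
The groups D, G are pairwise disjoint, so any hitting set needs a separate item for each — at least 2. Hence 2 is optimal.

2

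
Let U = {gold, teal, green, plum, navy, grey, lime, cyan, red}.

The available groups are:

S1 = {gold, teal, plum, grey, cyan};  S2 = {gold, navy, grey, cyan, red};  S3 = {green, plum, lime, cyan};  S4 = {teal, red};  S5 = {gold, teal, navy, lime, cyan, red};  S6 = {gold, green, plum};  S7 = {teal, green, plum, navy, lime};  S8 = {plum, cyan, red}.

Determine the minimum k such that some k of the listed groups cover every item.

S2 and S7 cover everything between them: the union {gold, teal, green, plum, navy, grey, lime, cyan, red} is all of U.
No single group has all 9 items (the largest, S5, has 6), so 2 is optimal.

2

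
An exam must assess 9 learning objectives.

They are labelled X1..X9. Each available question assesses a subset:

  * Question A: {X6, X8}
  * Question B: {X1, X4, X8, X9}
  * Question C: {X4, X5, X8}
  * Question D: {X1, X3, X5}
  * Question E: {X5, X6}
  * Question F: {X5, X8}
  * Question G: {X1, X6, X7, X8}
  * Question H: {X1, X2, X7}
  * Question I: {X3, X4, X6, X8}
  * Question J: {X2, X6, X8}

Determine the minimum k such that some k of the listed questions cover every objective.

B and D and G and H together: B ∪ D ∪ G ∪ H = {X1, X2, X3, X4, X5, X6, X7, X8, X9} — every objective is covered.
Only B contains X9, so B is forced; the remaining 5 objectives need at least 3 more questions (each remaining question adds at most 2) — so at least 4 questions are needed, and 4 is optimal.

4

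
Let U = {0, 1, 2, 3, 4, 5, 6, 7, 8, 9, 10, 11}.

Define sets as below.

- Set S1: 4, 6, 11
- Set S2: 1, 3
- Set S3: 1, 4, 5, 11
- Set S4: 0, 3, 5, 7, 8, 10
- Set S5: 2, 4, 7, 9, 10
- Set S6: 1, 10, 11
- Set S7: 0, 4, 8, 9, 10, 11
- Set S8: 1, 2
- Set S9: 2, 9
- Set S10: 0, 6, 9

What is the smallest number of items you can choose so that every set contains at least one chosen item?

Take H = {1, 4, 8, 9}. Each listed set contains at least one of these, so H is a hitting set of size 4.
No choice of 3 items meets every set, so 4 is the minimum.

4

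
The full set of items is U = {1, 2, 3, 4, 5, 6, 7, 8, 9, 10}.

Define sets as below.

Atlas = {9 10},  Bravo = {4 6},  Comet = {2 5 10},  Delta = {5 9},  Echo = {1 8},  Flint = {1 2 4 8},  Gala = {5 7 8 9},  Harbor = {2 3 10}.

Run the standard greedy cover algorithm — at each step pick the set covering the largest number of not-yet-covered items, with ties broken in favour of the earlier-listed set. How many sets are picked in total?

4

Greedy: pick Flint (covers 4 new) → pick Gala (covers 3 new) → pick Harbor (covers 2 new) → pick Bravo (covers 1 new). Total picks: 4.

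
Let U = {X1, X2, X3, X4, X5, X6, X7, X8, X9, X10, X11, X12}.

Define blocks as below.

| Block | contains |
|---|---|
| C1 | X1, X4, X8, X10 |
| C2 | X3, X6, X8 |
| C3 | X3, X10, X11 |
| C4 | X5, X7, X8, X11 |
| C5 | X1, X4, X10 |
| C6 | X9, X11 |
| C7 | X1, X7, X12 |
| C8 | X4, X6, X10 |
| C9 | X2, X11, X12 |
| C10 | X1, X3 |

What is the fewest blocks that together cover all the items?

C4 and C6 and C8 and C9 and C10 together: C4 ∪ C6 ∪ C8 ∪ C9 ∪ C10 = {X1, X2, X3, X4, X5, X6, X7, X8, X9, X10, X11, X12} — every item is covered.
No 4 of the 10 blocks cover everything (all 210 combinations miss at least one item), so 5 is optimal.

5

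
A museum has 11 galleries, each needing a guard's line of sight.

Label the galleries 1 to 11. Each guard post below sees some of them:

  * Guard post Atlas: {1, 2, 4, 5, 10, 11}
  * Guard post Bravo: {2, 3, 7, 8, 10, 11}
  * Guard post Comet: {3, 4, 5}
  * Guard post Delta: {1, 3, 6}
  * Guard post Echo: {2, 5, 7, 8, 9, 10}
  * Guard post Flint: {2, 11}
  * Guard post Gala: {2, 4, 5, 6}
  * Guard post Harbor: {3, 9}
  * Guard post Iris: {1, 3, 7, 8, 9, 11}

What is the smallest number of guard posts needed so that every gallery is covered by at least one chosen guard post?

Take {Atlas, Delta, Echo}. Their union is {1, 2, 3, 4, 5, 6, 7, 8, 9, 10, 11}, which is all 11 galleries.
No 2 of the 9 guard posts cover everything (all 36 combinations miss at least one gallery), so 3 is optimal.

3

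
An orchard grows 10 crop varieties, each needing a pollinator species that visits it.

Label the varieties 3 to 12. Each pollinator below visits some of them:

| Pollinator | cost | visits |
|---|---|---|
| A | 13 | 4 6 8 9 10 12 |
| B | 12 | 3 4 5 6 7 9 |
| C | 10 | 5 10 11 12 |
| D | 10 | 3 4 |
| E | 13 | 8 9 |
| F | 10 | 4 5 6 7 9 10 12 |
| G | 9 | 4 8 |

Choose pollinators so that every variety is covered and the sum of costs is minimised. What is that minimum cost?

B, C, G together cover every variety (B ∪ C ∪ G = {3, 4, 5, 6, 7, 8, 9, 10, 11, 12}); total cost 12 + 10 + 9 = 31.
The greedy pick F, G, C, D costs 39; no covering selection beats 31.

31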